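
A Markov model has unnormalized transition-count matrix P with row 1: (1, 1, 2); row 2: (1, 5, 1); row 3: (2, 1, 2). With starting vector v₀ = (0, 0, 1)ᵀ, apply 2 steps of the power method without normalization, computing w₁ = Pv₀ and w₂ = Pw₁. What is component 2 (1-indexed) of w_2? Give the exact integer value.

w1 = Pv₀ = (1·0 + 1·0 + 2·1; 1·0 + 5·0 + 1·1; 2·0 + 1·0 + 2·1) = (2, 1, 2)
w2 = Pw1 = (1·2 + 1·1 + 2·2; 1·2 + 5·1 + 1·2; 2·2 + 1·1 + 2·2) = (7, 9, 9)
The requested component of w2 is 9.

9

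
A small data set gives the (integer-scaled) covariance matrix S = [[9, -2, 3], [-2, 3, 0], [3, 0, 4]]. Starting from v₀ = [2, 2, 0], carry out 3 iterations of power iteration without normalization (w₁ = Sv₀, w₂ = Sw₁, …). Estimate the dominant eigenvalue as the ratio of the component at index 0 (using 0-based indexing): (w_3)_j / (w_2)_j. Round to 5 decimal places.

w1 = Sv₀ = (14, 2, 6)
w2 = Sw1 = (140, -22, 66)
w3 = Sw2 = (1502, -346, 684)
Ratio at component: 1502 / 140 = 10.72857

λ ≈ 10.72857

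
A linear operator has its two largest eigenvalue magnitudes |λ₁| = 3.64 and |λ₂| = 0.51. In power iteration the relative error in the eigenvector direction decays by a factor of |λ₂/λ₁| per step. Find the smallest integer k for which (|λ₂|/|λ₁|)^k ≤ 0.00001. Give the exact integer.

6

|λ₂/λ₁| = 0.51/3.64 = 0.14011
Need k ≥ ln(0.00001) / ln(0.14011) = -11.5129 / -1.9653 ≈ 5.858
Smallest integer k satisfying the bound: 6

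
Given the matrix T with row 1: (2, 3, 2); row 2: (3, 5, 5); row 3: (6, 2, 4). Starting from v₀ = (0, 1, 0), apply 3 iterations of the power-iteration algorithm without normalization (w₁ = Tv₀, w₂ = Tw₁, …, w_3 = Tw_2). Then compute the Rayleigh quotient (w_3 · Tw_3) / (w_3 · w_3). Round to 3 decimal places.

w1 = Tv₀ = (2·0 + 3·1 + 2·0; 3·0 + 5·1 + 5·0; 6·0 + 2·1 + 4·0) = (3, 5, 2)
w2 = Tw1 = (2·3 + 3·5 + 2·2; 3·3 + 5·5 + 5·2; 6·3 + 2·5 + 4·2) = (25, 44, 36)
w3 = Tw2 = (254, 475, 382)
Tw3 = (2697, 5047, 4002)
w3·Tw3 = 254·2697 + 475·5047 + 382·4002 = 4611127; w3·w3 = 254·254 + 475·475 + 382·382 = 436065
λ ≈ 4611127/436065 = 10.574

10.574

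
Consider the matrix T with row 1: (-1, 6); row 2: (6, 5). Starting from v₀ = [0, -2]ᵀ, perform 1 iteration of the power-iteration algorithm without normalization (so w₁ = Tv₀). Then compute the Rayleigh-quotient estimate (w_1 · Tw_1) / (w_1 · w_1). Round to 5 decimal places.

λ ≈ 7.36066

w1 = Tv₀ = ((-1)·0 + 6·(-2); 6·0 + 5·(-2)) = (-12, -10)
Tw1 = (-48, -122)
w1·Tw1 = (-12)·(-48) + (-10)·(-122) = 1796; w1·w1 = (-12)·(-12) + (-10)·(-10) = 244
λ ≈ 1796/244 = 7.36066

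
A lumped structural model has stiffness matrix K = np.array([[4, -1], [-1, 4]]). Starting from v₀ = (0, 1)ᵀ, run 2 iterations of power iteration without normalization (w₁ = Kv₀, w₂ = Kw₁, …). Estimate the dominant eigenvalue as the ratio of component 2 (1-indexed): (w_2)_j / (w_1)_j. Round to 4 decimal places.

λ ≈ 4.2500

w1 = Kv₀ = (-1, 4)
w2 = Kw1 = (-8, 17)
Ratio at component: 17 / 4 = 4.2500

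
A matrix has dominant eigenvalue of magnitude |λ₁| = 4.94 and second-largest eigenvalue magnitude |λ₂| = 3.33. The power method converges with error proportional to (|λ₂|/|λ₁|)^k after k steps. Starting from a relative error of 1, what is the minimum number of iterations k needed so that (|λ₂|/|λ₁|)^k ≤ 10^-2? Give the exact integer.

12

|λ₂/λ₁| = 3.33/4.94 = 0.67409
Need k ≥ ln(10^-2) / ln(0.67409) = -4.6052 / -0.3944 ≈ 11.677
Smallest integer k satisfying the bound: 12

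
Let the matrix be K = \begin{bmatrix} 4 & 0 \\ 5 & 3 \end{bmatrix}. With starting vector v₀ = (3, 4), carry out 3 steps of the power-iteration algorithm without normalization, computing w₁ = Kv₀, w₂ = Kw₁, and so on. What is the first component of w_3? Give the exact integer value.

192

w1 = Kv₀ = (4·3 + 0·4; 5·3 + 3·4) = (12, 27)
w2 = Kw1 = (4·12 + 0·27; 5·12 + 3·27) = (48, 141)
w3 = Kw2 = (192, 663)
The requested component of w3 is 192.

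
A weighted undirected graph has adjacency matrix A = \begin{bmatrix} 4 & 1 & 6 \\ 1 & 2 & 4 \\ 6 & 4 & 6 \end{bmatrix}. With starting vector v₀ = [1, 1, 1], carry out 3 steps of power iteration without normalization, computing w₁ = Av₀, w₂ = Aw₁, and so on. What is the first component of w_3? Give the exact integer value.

1817

w1 = Av₀ = (11, 7, 16)
w2 = Aw1 = (147, 89, 190)
w3 = Aw2 = (1817, 1085, 2378)
The requested component of w3 is 1817.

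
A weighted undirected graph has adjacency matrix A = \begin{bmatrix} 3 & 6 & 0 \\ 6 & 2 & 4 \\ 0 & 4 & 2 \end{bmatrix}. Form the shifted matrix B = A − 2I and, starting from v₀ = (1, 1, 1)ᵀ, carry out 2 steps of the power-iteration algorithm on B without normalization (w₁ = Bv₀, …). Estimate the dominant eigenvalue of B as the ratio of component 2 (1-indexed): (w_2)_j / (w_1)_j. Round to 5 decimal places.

5.80000

B = A − 2I has rows (1, 6, 0); (6, 0, 4); (0, 4, 0)
w1 = Bv₀ = (1·1 + 6·1 + 0·1; 6·1 + 0·1 + 4·1; 0·1 + 4·1 + 0·1) = (7, 10, 4)
w2 = Bw1 = (1·7 + 6·10 + 0·4; 6·7 + 0·10 + 4·4; 0·7 + 4·10 + 0·4) = (67, 58, 40)
Ratio: 58/10 = 5.80000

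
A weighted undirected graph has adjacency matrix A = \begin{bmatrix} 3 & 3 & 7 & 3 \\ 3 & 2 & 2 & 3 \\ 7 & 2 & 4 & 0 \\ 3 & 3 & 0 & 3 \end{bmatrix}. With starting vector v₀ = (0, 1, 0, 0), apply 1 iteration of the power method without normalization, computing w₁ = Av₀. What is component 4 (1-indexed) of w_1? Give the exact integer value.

3

w1 = Av₀ = (3·0 + 3·1 + 7·0 + 3·0; 3·0 + 2·1 + 2·0 + 3·0; 7·0 + 2·1 + 4·0 + 0·0; 3·0 + 3·1 + 0·0 + 3·0) = (3, 2, 2, 3)
The requested component of w1 is 3.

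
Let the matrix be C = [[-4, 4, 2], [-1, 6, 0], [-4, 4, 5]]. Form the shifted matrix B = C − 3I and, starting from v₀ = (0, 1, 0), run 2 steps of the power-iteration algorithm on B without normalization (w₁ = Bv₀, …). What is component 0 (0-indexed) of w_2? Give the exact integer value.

-8

B = C − 3I has rows (-7, 4, 2); (-1, 3, 0); (-4, 4, 2)
w1 = Bv₀ = ((-7)·0 + 4·1 + 2·0; (-1)·0 + 3·1 + 0·0; (-4)·0 + 4·1 + 2·0) = (4, 3, 4)
w2 = Bw1 = ((-7)·4 + 4·3 + 2·4; (-1)·4 + 3·3 + 0·4; (-4)·4 + 4·3 + 2·4) = (-8, 5, 4)
Requested component of w2: -8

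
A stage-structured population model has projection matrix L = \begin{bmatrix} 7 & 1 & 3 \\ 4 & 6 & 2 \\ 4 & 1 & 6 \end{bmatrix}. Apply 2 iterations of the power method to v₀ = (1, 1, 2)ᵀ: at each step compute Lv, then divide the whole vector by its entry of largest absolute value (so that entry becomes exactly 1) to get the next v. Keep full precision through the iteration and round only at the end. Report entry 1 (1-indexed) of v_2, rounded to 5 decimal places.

0.93678

Lv0 = (14.000000, 14.000000, 17.000000); divide by 17.000000 → v1 = (0.823529, 0.823529, 1.000000)
Lv1 = (9.588235, 10.235294, 10.117647); divide by 10.235294 → v2 = (0.936782, 1.000000, 0.988506)
Requested entry of v2: 163/174 = 0.93678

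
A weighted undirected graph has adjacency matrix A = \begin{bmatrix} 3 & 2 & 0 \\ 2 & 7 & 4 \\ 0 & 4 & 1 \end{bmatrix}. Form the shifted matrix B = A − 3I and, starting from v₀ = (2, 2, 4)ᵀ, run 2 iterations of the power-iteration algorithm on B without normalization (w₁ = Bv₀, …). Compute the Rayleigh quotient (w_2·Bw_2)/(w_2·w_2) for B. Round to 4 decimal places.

μ ≈ 5.5489

B = A − 3I has rows (0, 2, 0); (2, 4, 4); (0, 4, -2)
w1 = Bv₀ = (0·2 + 2·2 + 0·4; 2·2 + 4·2 + 4·4; 0·2 + 4·2 + (-2)·4) = (4, 28, 0)
w2 = Bw1 = (0·4 + 2·28 + 0·0; 2·4 + 4·28 + 4·0; 0·4 + 4·28 + (-2)·0) = (56, 120, 112)
Bw2 = (240, 1040, 256)
w2·Bw2 = 166912; w2·w2 = 30080; μ ≈ 166912/30080 = 5.5489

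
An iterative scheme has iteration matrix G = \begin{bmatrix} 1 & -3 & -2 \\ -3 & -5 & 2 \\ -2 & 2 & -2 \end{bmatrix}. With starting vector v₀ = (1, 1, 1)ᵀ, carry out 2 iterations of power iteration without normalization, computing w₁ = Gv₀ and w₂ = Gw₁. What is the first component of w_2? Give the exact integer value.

18

w1 = Gv₀ = (-4, -6, -2)
w2 = Gw1 = (18, 38, 0)
The requested component of w2 is 18.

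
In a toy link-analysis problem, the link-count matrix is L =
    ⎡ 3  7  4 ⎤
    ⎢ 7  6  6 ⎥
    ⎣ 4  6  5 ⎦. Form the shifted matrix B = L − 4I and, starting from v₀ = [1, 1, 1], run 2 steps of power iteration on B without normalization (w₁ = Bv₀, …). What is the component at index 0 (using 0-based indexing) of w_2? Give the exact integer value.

139

B = L − 4I has rows (-1, 7, 4); (7, 2, 6); (4, 6, 1)
w1 = Bv₀ = ((-1)·1 + 7·1 + 4·1; 7·1 + 2·1 + 6·1; 4·1 + 6·1 + 1·1) = (10, 15, 11)
w2 = Bw1 = ((-1)·10 + 7·15 + 4·11; 7·10 + 2·15 + 6·11; 4·10 + 6·15 + 1·11) = (139, 166, 141)
Requested component of w2: 139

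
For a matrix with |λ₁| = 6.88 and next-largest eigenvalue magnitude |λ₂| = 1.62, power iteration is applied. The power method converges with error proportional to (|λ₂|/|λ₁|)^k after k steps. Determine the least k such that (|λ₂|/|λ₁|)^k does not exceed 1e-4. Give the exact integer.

|λ₂/λ₁| = 1.62/6.88 = 0.23547
Need k ≥ ln(1e-4) / ln(0.23547) = -9.2103 / -1.4462 ≈ 6.369
Smallest integer k satisfying the bound: 7

7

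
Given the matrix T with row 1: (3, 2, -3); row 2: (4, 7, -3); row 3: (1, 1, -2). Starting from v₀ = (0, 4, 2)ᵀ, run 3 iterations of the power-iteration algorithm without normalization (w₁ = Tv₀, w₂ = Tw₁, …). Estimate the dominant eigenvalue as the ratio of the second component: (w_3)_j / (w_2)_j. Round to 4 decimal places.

w1 = Tv₀ = (2, 22, 0)
w2 = Tw1 = (50, 162, 24)
w3 = Tw2 = (402, 1262, 164)
Ratio at component: 1262 / 162 = 7.7901

7.7901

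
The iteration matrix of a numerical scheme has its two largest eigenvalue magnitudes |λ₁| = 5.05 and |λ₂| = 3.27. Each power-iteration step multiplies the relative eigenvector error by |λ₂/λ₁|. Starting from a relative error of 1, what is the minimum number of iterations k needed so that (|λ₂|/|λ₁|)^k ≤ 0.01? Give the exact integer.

11

|λ₂/λ₁| = 3.27/5.05 = 0.64752
Need k ≥ ln(0.01) / ln(0.64752) = -4.6052 / -0.4346 ≈ 10.596
Smallest integer k satisfying the bound: 11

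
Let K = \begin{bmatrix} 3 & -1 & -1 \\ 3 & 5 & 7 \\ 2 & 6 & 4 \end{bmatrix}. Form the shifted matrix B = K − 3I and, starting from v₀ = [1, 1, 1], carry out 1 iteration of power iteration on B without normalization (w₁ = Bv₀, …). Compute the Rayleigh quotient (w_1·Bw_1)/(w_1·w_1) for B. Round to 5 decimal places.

μ ≈ 7.45415

B = K − 3I has rows (0, -1, -1); (3, 2, 7); (2, 6, 1)
w1 = Bv₀ = (-2, 12, 9)
Bw1 = (-21, 81, 77)
w1·Bw1 = 1707; w1·w1 = 229; μ ≈ 1707/229 = 7.45415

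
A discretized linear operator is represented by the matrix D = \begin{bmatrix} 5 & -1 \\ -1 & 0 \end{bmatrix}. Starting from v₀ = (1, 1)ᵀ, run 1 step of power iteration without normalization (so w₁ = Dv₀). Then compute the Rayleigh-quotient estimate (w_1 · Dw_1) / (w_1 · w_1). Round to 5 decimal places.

λ ≈ 5.17647

w1 = Dv₀ = (4, -1)
Dw1 = (21, -4)
w1·Dw1 = 4·21 + (-1)·(-4) = 88; w1·w1 = 4·4 + (-1)·(-1) = 17
λ ≈ 88/17 = 5.17647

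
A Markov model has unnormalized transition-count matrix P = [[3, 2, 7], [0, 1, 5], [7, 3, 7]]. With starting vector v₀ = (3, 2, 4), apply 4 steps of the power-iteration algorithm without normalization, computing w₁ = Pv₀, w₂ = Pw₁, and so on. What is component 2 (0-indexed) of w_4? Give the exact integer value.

133320

w1 = Pv₀ = (41, 22, 55)
w2 = Pw1 = (552, 297, 738)
w3 = Pw2 = (7416, 3987, 9921)
w4 = Pw3 = (99669, 53592, 133320)
The requested component of w4 is 133320.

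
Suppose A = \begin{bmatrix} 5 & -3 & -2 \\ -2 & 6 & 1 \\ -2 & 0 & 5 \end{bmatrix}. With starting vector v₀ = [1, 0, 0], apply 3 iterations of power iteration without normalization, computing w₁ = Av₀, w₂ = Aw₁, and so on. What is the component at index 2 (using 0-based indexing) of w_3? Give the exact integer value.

w1 = Av₀ = (5, -2, -2)
w2 = Aw1 = (35, -24, -20)
w3 = Aw2 = (287, -234, -170)
The requested component of w3 is -170.

-170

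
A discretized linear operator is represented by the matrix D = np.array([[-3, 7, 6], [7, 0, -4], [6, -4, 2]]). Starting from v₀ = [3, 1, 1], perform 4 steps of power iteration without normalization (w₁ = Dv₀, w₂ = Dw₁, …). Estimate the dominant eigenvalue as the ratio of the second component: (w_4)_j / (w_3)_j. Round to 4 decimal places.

-8.0892

w1 = Dv₀ = (4, 17, 16)
w2 = Dw1 = (203, -36, -12)
w3 = Dw2 = (-933, 1469, 1338)
w4 = Dw3 = (21110, -11883, -8798)
Ratio at component: -11883 / 1469 = -8.0892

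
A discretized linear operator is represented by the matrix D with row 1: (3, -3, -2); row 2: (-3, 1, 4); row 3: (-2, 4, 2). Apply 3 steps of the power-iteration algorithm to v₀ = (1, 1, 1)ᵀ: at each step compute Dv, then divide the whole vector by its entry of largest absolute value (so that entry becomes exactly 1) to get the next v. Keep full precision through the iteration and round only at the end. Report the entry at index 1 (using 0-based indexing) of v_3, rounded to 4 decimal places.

0.9318

Dv0 = (-2.00000, 2.00000, 4.00000); divide by 4.00000 → v1 = (-0.50000, 0.50000, 1.00000)
Dv1 = (-5.00000, 6.00000, 5.00000); divide by 6.00000 → v2 = (-0.83333, 1.00000, 0.83333)
Dv2 = (-7.16667, 6.83333, 7.33333); divide by 7.33333 → v3 = (-0.97727, 0.93182, 1.00000)
Requested entry of v3: 164/176 = 0.9318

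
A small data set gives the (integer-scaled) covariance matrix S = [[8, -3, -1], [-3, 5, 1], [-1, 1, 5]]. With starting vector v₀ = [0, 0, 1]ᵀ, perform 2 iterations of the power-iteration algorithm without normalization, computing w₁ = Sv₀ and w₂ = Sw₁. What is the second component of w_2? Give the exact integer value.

13

w1 = Sv₀ = (8·0 + (-3)·0 + (-1)·1; (-3)·0 + 5·0 + 1·1; (-1)·0 + 1·0 + 5·1) = (-1, 1, 5)
w2 = Sw1 = (8·(-1) + (-3)·1 + (-1)·5; (-3)·(-1) + 5·1 + 1·5; (-1)·(-1) + 1·1 + 5·5) = (-16, 13, 27)
The requested component of w2 is 13.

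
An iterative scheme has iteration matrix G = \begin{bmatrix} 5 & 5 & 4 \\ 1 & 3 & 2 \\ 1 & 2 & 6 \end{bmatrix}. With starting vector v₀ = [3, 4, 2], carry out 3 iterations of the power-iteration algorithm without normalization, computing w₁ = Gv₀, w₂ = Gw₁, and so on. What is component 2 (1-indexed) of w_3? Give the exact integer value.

1278

w1 = Gv₀ = (5·3 + 5·4 + 4·2; 1·3 + 3·4 + 2·2; 1·3 + 2·4 + 6·2) = (43, 19, 23)
w2 = Gw1 = (5·43 + 5·19 + 4·23; 1·43 + 3·19 + 2·23; 1·43 + 2·19 + 6·23) = (402, 146, 219)
w3 = Gw2 = (3616, 1278, 2008)
The requested component of w3 is 1278.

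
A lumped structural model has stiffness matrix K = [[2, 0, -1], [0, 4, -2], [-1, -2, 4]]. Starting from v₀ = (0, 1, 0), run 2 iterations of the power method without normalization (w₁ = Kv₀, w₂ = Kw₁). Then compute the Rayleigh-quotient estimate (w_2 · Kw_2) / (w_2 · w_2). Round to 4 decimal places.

w1 = Kv₀ = (2·0 + 0·1 + (-1)·0; 0·0 + 4·1 + (-2)·0; (-1)·0 + (-2)·1 + 4·0) = (0, 4, -2)
w2 = Kw1 = (2·0 + 0·4 + (-1)·(-2); 0·0 + 4·4 + (-2)·(-2); (-1)·0 + (-2)·4 + 4·(-2)) = (2, 20, -16)
Kw2 = (20, 112, -106)
w2·Kw2 = 2·20 + 20·112 + (-16)·(-106) = 3976; w2·w2 = 2·2 + 20·20 + (-16)·(-16) = 660
λ ≈ 3976/660 = 6.0242

λ ≈ 6.0242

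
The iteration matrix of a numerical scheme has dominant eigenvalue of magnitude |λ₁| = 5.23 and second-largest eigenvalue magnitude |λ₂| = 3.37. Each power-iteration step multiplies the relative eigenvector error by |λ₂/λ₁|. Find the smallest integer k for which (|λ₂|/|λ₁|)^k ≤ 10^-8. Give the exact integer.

42

|λ₂/λ₁| = 3.37/5.23 = 0.64436
Need k ≥ ln(10^-8) / ln(0.64436) = -18.4207 / -0.4395 ≈ 41.913
Smallest integer k satisfying the bound: 42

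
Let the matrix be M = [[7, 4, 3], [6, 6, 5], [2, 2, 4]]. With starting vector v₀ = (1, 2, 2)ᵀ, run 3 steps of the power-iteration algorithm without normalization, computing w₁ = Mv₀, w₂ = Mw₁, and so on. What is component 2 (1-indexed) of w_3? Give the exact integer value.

w1 = Mv₀ = (21, 28, 14)
w2 = Mw1 = (301, 364, 154)
w3 = Mw2 = (4025, 4760, 1946)
The requested component of w3 is 4760.

4760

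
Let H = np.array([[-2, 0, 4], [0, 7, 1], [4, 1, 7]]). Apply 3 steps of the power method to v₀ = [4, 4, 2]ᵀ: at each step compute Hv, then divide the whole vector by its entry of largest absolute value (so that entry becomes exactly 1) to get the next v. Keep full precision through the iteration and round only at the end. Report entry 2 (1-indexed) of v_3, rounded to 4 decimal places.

Hv0 = (0.00000, 30.00000, 34.00000); divide by 34.00000 → v1 = (0.00000, 0.88235, 1.00000)
Hv1 = (4.00000, 7.17647, 7.88235); divide by 7.88235 → v2 = (0.50746, 0.91045, 1.00000)
Hv2 = (2.98507, 7.37313, 9.94030); divide by 9.94030 → v3 = (0.30030, 0.74174, 1.00000)
Requested entry of v3: 1976/2664 = 0.7417

0.7417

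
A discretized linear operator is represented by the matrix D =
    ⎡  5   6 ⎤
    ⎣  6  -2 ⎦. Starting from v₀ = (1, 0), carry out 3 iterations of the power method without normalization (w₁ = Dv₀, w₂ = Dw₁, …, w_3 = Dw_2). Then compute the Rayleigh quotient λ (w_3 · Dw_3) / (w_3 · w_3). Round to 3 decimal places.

λ ≈ 8.124

w1 = Dv₀ = (5, 6)
w2 = Dw1 = (61, 18)
w3 = Dw2 = (413, 330)
Dw3 = (4045, 1818)
w3·Dw3 = 413·4045 + 330·1818 = 2270525; w3·w3 = 413·413 + 330·330 = 279469
λ ≈ 2270525/279469 = 8.124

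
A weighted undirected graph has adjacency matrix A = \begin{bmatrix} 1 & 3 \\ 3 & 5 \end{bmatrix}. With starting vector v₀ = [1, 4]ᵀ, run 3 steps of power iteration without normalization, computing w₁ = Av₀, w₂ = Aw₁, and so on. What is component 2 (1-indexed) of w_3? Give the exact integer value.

w1 = Av₀ = (13, 23)
w2 = Aw1 = (82, 154)
w3 = Aw2 = (544, 1016)
The requested component of w3 is 1016.

1016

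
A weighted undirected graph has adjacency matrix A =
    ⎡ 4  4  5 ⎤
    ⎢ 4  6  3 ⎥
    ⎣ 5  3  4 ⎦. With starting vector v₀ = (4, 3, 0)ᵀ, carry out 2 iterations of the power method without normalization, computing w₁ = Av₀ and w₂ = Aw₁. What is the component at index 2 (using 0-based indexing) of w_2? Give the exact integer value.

w1 = Av₀ = (4·4 + 4·3 + 5·0; 4·4 + 6·3 + 3·0; 5·4 + 3·3 + 4·0) = (28, 34, 29)
w2 = Aw1 = (4·28 + 4·34 + 5·29; 4·28 + 6·34 + 3·29; 5·28 + 3·34 + 4·29) = (393, 403, 358)
The requested component of w2 is 358.

358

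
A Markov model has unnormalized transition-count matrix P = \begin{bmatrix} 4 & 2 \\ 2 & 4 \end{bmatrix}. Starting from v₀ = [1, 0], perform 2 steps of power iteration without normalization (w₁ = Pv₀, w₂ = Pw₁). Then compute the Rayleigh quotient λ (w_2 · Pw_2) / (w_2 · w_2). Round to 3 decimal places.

5.951

w1 = Pv₀ = (4·1 + 2·0; 2·1 + 4·0) = (4, 2)
w2 = Pw1 = (4·4 + 2·2; 2·4 + 4·2) = (20, 16)
Pw2 = (112, 104)
w2·Pw2 = 20·112 + 16·104 = 3904; w2·w2 = 20·20 + 16·16 = 656
λ ≈ 3904/656 = 5.951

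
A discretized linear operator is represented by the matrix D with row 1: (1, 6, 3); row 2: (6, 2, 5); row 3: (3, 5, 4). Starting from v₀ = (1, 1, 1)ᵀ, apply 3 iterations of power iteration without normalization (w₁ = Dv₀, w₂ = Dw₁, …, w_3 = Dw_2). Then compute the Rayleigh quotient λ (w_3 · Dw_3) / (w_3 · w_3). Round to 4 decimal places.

w1 = Dv₀ = (1·1 + 6·1 + 3·1; 6·1 + 2·1 + 5·1; 3·1 + 5·1 + 4·1) = (10, 13, 12)
w2 = Dw1 = (1·10 + 6·13 + 3·12; 6·10 + 2·13 + 5·12; 3·10 + 5·13 + 4·12) = (124, 146, 143)
w3 = Dw2 = (1429, 1751, 1674)
Dw3 = (16957, 20446, 19738)
w3·Dw3 = 1429·16957 + 1751·20446 + 1674·19738 = 93073911; w3·w3 = 1429·1429 + 1751·1751 + 1674·1674 = 7910318
λ ≈ 93073911/7910318 = 11.7661

11.7661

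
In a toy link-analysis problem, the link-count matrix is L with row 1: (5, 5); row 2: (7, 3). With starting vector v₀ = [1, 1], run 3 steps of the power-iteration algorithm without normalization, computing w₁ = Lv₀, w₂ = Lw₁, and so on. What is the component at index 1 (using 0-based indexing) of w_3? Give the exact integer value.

w1 = Lv₀ = (10, 10)
w2 = Lw1 = (100, 100)
w3 = Lw2 = (1000, 1000)
The requested component of w3 is 1000.

1000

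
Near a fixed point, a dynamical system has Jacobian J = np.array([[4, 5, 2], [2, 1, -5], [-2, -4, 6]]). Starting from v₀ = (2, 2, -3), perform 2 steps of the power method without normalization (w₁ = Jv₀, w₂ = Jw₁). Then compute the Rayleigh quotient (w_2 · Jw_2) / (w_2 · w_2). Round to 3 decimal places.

w1 = Jv₀ = (4·2 + 5·2 + 2·(-3); 2·2 + 1·2 + (-5)·(-3); (-2)·2 + (-4)·2 + 6·(-3)) = (12, 21, -30)
w2 = Jw1 = (4·12 + 5·21 + 2·(-30); 2·12 + 1·21 + (-5)·(-30); (-2)·12 + (-4)·21 + 6·(-30)) = (93, 195, -288)
Jw2 = (771, 1821, -2694)
w2·Jw2 = 93·771 + 195·1821 + (-288)·(-2694) = 1202670; w2·w2 = 93·93 + 195·195 + (-288)·(-288) = 129618
λ ≈ 1202670/129618 = 9.279

9.279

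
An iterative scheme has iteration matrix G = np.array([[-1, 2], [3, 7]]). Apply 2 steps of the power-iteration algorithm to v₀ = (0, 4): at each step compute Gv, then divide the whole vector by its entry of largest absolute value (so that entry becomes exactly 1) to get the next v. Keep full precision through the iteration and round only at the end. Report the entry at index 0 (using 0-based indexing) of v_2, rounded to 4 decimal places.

Gv0 = (8.00000, 28.00000); divide by 28.00000 → v1 = (0.28571, 1.00000)
Gv1 = (1.71429, 7.85714); divide by 7.85714 → v2 = (0.21818, 1.00000)
Requested entry of v2: 48/220 = 0.2182

0.2182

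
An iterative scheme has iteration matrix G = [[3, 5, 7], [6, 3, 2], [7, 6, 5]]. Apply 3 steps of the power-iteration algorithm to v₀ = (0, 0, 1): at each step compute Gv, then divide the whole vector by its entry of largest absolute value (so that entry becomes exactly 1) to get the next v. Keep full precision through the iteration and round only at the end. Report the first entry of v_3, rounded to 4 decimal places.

0.8790

Gv0 = (7.00000, 2.00000, 5.00000); divide by 7.00000 → v1 = (1.00000, 0.28571, 0.71429)
Gv1 = (9.42857, 8.28571, 12.28571); divide by 12.28571 → v2 = (0.76744, 0.67442, 1.00000)
Gv2 = (12.67442, 8.62791, 14.41860); divide by 14.41860 → v3 = (0.87903, 0.59839, 1.00000)
Requested entry of v3: 1090/1240 = 0.8790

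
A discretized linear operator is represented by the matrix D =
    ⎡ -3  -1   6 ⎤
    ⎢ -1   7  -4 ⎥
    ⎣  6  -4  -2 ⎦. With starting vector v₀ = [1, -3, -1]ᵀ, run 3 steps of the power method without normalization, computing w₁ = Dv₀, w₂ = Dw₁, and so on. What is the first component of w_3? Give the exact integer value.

w1 = Dv₀ = ((-3)·1 + (-1)·(-3) + 6·(-1); (-1)·1 + 7·(-3) + (-4)·(-1); 6·1 + (-4)·(-3) + (-2)·(-1)) = (-6, -18, 20)
w2 = Dw1 = ((-3)·(-6) + (-1)·(-18) + 6·20; (-1)·(-6) + 7·(-18) + (-4)·20; 6·(-6) + (-4)·(-18) + (-2)·20) = (156, -200, -4)
w3 = Dw2 = (-292, -1540, 1744)
The requested component of w3 is -292.

-292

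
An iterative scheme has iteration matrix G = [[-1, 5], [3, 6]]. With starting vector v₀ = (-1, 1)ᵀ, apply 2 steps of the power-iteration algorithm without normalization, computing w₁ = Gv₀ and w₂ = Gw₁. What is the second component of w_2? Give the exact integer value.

36

w1 = Gv₀ = ((-1)·(-1) + 5·1; 3·(-1) + 6·1) = (6, 3)
w2 = Gw1 = ((-1)·6 + 5·3; 3·6 + 6·3) = (9, 36)
The requested component of w2 is 36.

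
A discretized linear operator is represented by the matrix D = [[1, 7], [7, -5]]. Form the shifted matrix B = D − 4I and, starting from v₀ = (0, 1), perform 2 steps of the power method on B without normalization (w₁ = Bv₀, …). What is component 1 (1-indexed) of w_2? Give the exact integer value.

-84

B = D − 4I has rows (-3, 7); (7, -9)
w1 = Bv₀ = ((-3)·0 + 7·1; 7·0 + (-9)·1) = (7, -9)
w2 = Bw1 = ((-3)·7 + 7·(-9); 7·7 + (-9)·(-9)) = (-84, 130)
Requested component of w2: -84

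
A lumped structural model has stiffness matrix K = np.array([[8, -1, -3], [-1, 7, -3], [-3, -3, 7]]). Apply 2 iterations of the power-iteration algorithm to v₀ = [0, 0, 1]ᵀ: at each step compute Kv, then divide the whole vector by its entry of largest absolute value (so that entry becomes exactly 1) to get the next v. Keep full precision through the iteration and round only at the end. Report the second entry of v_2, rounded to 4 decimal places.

-0.5821

Kv0 = (-3.00000, -3.00000, 7.00000); divide by 7.00000 → v1 = (-0.42857, -0.42857, 1.00000)
Kv1 = (-6.00000, -5.57143, 9.57143); divide by 9.57143 → v2 = (-0.62687, -0.58209, 1.00000)
Requested entry of v2: -39/67 = -0.5821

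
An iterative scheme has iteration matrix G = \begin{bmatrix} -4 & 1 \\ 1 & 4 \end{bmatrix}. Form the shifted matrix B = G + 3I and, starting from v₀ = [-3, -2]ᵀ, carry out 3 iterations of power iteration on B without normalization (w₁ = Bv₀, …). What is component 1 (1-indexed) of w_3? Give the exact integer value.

B = G + 3I has rows (-1, 1); (1, 7)
w1 = Bv₀ = ((-1)·(-3) + 1·(-2); 1·(-3) + 7·(-2)) = (1, -17)
w2 = Bw1 = ((-1)·1 + 1·(-17); 1·1 + 7·(-17)) = (-18, -118)
w3 = Bw2 = (-100, -844)
Requested component of w3: -100

-100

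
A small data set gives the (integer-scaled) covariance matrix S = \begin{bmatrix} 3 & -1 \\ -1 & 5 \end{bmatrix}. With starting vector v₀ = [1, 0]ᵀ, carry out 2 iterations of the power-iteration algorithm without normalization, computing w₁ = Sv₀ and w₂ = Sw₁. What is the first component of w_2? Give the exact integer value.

w1 = Sv₀ = (3·1 + (-1)·0; (-1)·1 + 5·0) = (3, -1)
w2 = Sw1 = (3·3 + (-1)·(-1); (-1)·3 + 5·(-1)) = (10, -8)
The requested component of w2 is 10.

10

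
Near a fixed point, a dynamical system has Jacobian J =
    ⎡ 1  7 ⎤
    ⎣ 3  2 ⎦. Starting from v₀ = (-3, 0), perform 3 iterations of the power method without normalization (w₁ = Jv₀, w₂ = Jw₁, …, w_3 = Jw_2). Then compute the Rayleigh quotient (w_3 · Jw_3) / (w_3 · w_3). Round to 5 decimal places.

λ ≈ 6.49373

w1 = Jv₀ = (1·(-3) + 7·0; 3·(-3) + 2·0) = (-3, -9)
w2 = Jw1 = (1·(-3) + 7·(-9); 3·(-3) + 2·(-9)) = (-66, -27)
w3 = Jw2 = (-255, -252)
Jw3 = (-2019, -1269)
w3·Jw3 = (-255)·(-2019) + (-252)·(-1269) = 834633; w3·w3 = (-255)·(-255) + (-252)·(-252) = 128529
λ ≈ 834633/128529 = 6.49373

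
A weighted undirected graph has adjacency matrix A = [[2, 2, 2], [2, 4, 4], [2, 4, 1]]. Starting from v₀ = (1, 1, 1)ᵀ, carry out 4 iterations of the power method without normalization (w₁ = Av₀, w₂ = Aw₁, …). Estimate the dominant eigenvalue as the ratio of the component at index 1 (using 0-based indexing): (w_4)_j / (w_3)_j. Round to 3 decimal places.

w1 = Av₀ = (2·1 + 2·1 + 2·1; 2·1 + 4·1 + 4·1; 2·1 + 4·1 + 1·1) = (6, 10, 7)
w2 = Aw1 = (2·6 + 2·10 + 2·7; 2·6 + 4·10 + 4·7; 2·6 + 4·10 + 1·7) = (46, 80, 59)
w3 = Aw2 = (370, 648, 471)
w4 = Aw3 = (2978, 5216, 3803)
Ratio at component: 5216 / 648 = 8.049

8.049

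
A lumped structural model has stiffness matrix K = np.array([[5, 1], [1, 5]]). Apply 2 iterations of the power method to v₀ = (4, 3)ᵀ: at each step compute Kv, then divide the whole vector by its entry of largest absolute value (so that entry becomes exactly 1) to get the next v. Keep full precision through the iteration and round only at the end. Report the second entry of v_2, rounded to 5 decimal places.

Kv0 = (23.000000, 19.000000); divide by 23.000000 → v1 = (1.000000, 0.826087)
Kv1 = (5.826087, 5.130435); divide by 5.826087 → v2 = (1.000000, 0.880597)
Requested entry of v2: 118/134 = 0.88060

0.88060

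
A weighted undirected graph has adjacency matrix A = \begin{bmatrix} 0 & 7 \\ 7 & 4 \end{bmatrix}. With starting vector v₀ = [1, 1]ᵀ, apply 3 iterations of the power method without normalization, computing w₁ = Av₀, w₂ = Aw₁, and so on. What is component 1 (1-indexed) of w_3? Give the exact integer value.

651

w1 = Av₀ = (7, 11)
w2 = Aw1 = (77, 93)
w3 = Aw2 = (651, 911)
The requested component of w3 is 651.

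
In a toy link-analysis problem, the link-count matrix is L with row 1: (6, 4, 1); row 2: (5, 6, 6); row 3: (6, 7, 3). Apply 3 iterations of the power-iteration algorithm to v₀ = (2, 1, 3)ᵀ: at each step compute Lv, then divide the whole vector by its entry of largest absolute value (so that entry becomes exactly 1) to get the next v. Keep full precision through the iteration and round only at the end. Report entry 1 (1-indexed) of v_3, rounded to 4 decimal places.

Lv0 = (19.00000, 34.00000, 28.00000); divide by 34.00000 → v1 = (0.55882, 1.00000, 0.82353)
Lv1 = (8.17647, 13.73529, 12.82353); divide by 13.73529 → v2 = (0.59529, 1.00000, 0.93362)
Lv2 = (8.50535, 14.57816, 13.37259); divide by 14.57816 → v3 = (0.58343, 1.00000, 0.91730)
Requested entry of v3: 3972/6808 = 0.5834

0.5834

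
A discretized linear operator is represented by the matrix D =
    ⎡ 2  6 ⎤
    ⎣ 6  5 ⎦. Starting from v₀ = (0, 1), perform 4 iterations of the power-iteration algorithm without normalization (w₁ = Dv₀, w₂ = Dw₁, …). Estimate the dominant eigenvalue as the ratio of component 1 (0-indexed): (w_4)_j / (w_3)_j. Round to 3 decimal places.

w1 = Dv₀ = (2·0 + 6·1; 6·0 + 5·1) = (6, 5)
w2 = Dw1 = (2·6 + 6·5; 6·6 + 5·5) = (42, 61)
w3 = Dw2 = (450, 557)
w4 = Dw3 = (4242, 5485)
Ratio at component: 5485 / 557 = 9.847

λ ≈ 9.847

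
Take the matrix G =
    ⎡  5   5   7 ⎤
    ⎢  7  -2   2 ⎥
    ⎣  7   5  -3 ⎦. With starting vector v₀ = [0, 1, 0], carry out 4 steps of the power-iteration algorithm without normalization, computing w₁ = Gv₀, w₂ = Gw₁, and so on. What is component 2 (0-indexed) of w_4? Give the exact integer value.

3620

w1 = Gv₀ = (5, -2, 5)
w2 = Gw1 = (50, 49, 10)
w3 = Gw2 = (565, 272, 565)
w4 = Gw3 = (8140, 4541, 3620)
The requested component of w4 is 3620.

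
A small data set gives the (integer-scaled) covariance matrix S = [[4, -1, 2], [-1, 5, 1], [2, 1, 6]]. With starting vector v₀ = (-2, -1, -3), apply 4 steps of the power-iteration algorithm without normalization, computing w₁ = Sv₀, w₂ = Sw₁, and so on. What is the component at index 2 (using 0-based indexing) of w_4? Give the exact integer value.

-9078

w1 = Sv₀ = (4·(-2) + (-1)·(-1) + 2·(-3); (-1)·(-2) + 5·(-1) + 1·(-3); 2·(-2) + 1·(-1) + 6·(-3)) = (-13, -6, -23)
w2 = Sw1 = (4·(-13) + (-1)·(-6) + 2·(-23); (-1)·(-13) + 5·(-6) + 1·(-23); 2·(-13) + 1·(-6) + 6·(-23)) = (-92, -40, -170)
w3 = Sw2 = (-668, -278, -1244)
w4 = Sw3 = (-4882, -1966, -9078)
The requested component of w4 is -9078.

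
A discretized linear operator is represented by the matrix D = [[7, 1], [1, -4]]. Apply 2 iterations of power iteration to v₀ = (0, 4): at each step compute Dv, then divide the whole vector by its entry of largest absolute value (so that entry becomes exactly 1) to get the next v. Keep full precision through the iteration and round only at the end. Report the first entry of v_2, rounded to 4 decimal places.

0.1765

Dv0 = (4.00000, -16.00000); divide by -16.00000 → v1 = (-0.25000, 1.00000)
Dv1 = (-0.75000, -4.25000); divide by -4.25000 → v2 = (0.17647, 1.00000)
Requested entry of v2: 12/68 = 0.1765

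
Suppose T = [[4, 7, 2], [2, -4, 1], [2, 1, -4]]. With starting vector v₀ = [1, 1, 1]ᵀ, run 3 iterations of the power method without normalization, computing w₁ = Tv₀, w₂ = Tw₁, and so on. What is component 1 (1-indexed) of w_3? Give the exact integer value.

w1 = Tv₀ = (4·1 + 7·1 + 2·1; 2·1 + (-4)·1 + 1·1; 2·1 + 1·1 + (-4)·1) = (13, -1, -1)
w2 = Tw1 = (4·13 + 7·(-1) + 2·(-1); 2·13 + (-4)·(-1) + 1·(-1); 2·13 + 1·(-1) + (-4)·(-1)) = (43, 29, 29)
w3 = Tw2 = (433, -1, -1)
The requested component of w3 is 433.

433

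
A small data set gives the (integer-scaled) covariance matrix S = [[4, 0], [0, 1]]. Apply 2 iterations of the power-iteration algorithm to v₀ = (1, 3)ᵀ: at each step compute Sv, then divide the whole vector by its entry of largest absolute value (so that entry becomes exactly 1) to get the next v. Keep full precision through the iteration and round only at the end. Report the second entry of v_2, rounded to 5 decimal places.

0.18750

Sv0 = (4.000000, 3.000000); divide by 4.000000 → v1 = (1.000000, 0.750000)
Sv1 = (4.000000, 0.750000); divide by 4.000000 → v2 = (1.000000, 0.187500)
Requested entry of v2: 3/16 = 0.18750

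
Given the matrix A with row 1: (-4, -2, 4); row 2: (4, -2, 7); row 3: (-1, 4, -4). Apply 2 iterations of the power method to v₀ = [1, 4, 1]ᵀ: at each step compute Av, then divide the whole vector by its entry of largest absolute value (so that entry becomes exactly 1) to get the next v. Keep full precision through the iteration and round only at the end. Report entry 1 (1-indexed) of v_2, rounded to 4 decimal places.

1.0000

Av0 = (-8.00000, 3.00000, 11.00000); divide by 11.00000 → v1 = (-0.72727, 0.27273, 1.00000)
Av1 = (6.36364, 3.54545, -2.18182); divide by 6.36364 → v2 = (1.00000, 0.55714, -0.34286)
Requested entry of v2: 70/70 = 1.0000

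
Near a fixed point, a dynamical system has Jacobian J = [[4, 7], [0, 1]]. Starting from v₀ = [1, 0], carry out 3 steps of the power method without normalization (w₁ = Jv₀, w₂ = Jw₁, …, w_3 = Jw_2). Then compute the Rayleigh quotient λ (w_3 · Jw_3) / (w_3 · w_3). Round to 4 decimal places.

w1 = Jv₀ = (4, 0)
w2 = Jw1 = (16, 0)
w3 = Jw2 = (64, 0)
Jw3 = (256, 0)
w3·Jw3 = 64·256 + 0·0 = 16384; w3·w3 = 64·64 + 0·0 = 4096
λ ≈ 16384/4096 = 4.0000

λ ≈ 4.0000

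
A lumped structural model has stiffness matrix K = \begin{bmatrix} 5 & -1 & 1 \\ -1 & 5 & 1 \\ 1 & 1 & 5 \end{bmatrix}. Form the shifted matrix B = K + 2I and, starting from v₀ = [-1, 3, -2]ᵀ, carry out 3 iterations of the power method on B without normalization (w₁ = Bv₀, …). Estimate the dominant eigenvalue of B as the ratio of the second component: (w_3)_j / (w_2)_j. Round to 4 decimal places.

μ ≈ 7.2857

B = K + 2I has rows (7, -1, 1); (-1, 7, 1); (1, 1, 7)
w1 = Bv₀ = (7·(-1) + (-1)·3 + 1·(-2); (-1)·(-1) + 7·3 + 1·(-2); 1·(-1) + 1·3 + 7·(-2)) = (-12, 20, -12)
w2 = Bw1 = (7·(-12) + (-1)·20 + 1·(-12); (-1)·(-12) + 7·20 + 1·(-12); 1·(-12) + 1·20 + 7·(-12)) = (-116, 140, -76)
w3 = Bw2 = (-1028, 1020, -508)
Ratio: 1020/140 = 7.2857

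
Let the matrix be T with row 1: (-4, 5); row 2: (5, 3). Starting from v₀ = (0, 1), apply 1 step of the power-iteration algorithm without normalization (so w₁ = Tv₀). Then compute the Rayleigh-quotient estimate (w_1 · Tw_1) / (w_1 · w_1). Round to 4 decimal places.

λ ≈ 2.2647

w1 = Tv₀ = ((-4)·0 + 5·1; 5·0 + 3·1) = (5, 3)
Tw1 = (-5, 34)
w1·Tw1 = 5·(-5) + 3·34 = 77; w1·w1 = 5·5 + 3·3 = 34
λ ≈ 77/34 = 2.2647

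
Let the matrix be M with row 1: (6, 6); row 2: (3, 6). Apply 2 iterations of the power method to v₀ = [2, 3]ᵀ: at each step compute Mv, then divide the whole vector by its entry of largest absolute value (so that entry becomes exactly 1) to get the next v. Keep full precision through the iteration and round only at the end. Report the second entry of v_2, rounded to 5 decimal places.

0.72222

Mv0 = (30.000000, 24.000000); divide by 30.000000 → v1 = (1.000000, 0.800000)
Mv1 = (10.800000, 7.800000); divide by 10.800000 → v2 = (1.000000, 0.722222)
Requested entry of v2: 234/324 = 0.72222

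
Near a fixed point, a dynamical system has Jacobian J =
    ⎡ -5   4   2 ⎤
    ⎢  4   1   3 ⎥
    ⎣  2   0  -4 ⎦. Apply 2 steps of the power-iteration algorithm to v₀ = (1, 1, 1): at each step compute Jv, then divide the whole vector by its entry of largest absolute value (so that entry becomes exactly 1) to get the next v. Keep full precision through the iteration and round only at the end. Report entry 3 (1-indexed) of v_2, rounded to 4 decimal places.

0.4348

Jv0 = (1.00000, 8.00000, -2.00000); divide by 8.00000 → v1 = (0.12500, 1.00000, -0.25000)
Jv1 = (2.87500, 0.75000, 1.25000); divide by 2.87500 → v2 = (1.00000, 0.26087, 0.43478)
Requested entry of v2: 10/23 = 0.4348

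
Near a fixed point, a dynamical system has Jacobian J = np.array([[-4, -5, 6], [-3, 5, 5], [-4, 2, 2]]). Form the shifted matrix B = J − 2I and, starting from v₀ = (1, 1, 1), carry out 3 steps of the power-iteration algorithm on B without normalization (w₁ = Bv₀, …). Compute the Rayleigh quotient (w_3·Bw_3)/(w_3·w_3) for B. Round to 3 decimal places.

-0.386

B = J − 2I has rows (-6, -5, 6); (-3, 3, 5); (-4, 2, 0)
w1 = Bv₀ = ((-6)·1 + (-5)·1 + 6·1; (-3)·1 + 3·1 + 5·1; (-4)·1 + 2·1 + 0·1) = (-5, 5, -2)
w2 = Bw1 = ((-6)·(-5) + (-5)·5 + 6·(-2); (-3)·(-5) + 3·5 + 5·(-2); (-4)·(-5) + 2·5 + 0·(-2)) = (-7, 20, 30)
w3 = Bw2 = (122, 231, 68)
Bw3 = (-1479, 667, -26)
w3·Bw3 = -28129; w3·w3 = 72869; μ ≈ -28129/72869 = -0.386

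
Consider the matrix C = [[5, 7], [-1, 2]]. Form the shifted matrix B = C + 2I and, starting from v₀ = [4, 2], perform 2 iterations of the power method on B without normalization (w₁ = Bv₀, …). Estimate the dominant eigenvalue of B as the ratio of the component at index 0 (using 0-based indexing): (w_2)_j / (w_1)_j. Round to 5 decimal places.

μ ≈ 7.66667

B = C + 2I has rows (7, 7); (-1, 4)
w1 = Bv₀ = (7·4 + 7·2; (-1)·4 + 4·2) = (42, 4)
w2 = Bw1 = (7·42 + 7·4; (-1)·42 + 4·4) = (322, -26)
Ratio: 322/42 = 7.66667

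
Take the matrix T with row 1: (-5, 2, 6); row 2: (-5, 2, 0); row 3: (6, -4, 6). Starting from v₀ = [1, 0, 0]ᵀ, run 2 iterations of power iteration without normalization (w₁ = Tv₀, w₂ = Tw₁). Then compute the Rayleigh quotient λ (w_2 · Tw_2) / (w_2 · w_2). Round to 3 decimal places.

w1 = Tv₀ = ((-5)·1 + 2·0 + 6·0; (-5)·1 + 2·0 + 0·0; 6·1 + (-4)·0 + 6·0) = (-5, -5, 6)
w2 = Tw1 = ((-5)·(-5) + 2·(-5) + 6·6; (-5)·(-5) + 2·(-5) + 0·6; 6·(-5) + (-4)·(-5) + 6·6) = (51, 15, 26)
Tw2 = (-69, -225, 402)
w2·Tw2 = 51·(-69) + 15·(-225) + 26·402 = 3558; w2·w2 = 51·51 + 15·15 + 26·26 = 3502
λ ≈ 3558/3502 = 1.016

λ ≈ 1.016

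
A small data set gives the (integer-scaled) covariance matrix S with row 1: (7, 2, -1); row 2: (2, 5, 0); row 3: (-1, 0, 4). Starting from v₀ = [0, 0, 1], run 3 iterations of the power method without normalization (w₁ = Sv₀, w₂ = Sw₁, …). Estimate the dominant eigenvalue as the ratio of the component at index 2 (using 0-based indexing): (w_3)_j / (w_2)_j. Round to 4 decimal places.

w1 = Sv₀ = (-1, 0, 4)
w2 = Sw1 = (-11, -2, 17)
w3 = Sw2 = (-98, -32, 79)
Ratio at component: 79 / 17 = 4.6471

4.6471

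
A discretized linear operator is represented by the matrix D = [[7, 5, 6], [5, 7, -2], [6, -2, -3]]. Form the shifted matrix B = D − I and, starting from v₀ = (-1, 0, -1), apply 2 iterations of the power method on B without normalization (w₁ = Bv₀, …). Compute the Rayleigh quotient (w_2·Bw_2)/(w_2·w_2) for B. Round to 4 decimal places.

B = D − I has rows (6, 5, 6); (5, 6, -2); (6, -2, -4)
w1 = Bv₀ = (6·(-1) + 5·0 + 6·(-1); 5·(-1) + 6·0 + (-2)·(-1); 6·(-1) + (-2)·0 + (-4)·(-1)) = (-12, -3, -2)
w2 = Bw1 = (6·(-12) + 5·(-3) + 6·(-2); 5·(-12) + 6·(-3) + (-2)·(-2); 6·(-12) + (-2)·(-3) + (-4)·(-2)) = (-99, -74, -58)
Bw2 = (-1312, -823, -214)
w2·Bw2 = 203202; w2·w2 = 18641; μ ≈ 203202/18641 = 10.9008

10.9008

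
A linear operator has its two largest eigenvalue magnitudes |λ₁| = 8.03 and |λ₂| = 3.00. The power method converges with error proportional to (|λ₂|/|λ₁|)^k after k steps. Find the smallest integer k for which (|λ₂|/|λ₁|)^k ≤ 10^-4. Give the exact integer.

|λ₂/λ₁| = 3.00/8.03 = 0.37360
Need k ≥ ln(10^-4) / ln(0.37360) = -9.2103 / -0.9846 ≈ 9.355
Smallest integer k satisfying the bound: 10

10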